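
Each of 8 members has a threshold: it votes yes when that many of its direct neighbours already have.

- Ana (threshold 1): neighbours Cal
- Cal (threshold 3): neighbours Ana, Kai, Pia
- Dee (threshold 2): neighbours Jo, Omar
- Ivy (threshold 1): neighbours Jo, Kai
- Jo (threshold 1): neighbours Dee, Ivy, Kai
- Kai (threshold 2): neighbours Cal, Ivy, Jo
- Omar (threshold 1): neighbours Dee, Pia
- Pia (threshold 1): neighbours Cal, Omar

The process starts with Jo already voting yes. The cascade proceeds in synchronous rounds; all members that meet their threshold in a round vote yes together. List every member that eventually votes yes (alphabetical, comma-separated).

Round 1 — Jo votes yes (initial).
Round 2 — checking thresholds:
  Dee: 1 of 2 neighbours < 2, holds.
  Ivy: 1 of 2 neighbours ≥ 1, votes yes.
  Kai: 1 of 3 neighbours < 2, holds.
Round 3 — checking thresholds:
  Dee: 1 of 2 neighbours < 2, holds.
  Kai: 2 of 3 neighbours ≥ 2, votes yes.
Round 4 — no new yes votes; cascade stops.

Ivy, Jo, Kai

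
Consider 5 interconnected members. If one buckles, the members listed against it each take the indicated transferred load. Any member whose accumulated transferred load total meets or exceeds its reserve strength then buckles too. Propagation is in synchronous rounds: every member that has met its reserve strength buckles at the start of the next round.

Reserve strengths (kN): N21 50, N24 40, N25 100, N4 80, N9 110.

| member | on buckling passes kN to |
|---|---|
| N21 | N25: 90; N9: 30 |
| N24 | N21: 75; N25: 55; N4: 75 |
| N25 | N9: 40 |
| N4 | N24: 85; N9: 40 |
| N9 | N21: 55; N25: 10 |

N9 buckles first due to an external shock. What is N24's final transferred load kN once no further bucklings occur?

Round 1 — N9 buckles (initial).
  N21: +55 → 55 ≥ 50
  N25: +10 → 10 < 100
Round 2 — N21 buckles.
  N25: +90 → 100 ≥ 100
Round 3 — N25 buckles.
No further bucklings.

0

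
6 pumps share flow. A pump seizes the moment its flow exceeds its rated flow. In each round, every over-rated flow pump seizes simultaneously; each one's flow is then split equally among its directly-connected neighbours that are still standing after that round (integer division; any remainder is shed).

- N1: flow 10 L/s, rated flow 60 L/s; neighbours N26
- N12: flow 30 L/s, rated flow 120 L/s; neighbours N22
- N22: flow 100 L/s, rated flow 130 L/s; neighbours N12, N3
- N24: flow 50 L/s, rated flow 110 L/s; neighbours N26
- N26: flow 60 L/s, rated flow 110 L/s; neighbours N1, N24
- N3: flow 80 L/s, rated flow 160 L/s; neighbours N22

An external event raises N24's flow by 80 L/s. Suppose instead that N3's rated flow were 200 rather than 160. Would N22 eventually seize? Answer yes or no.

With N3's rated flow at 200:
Round 1 — N24 at 130 > 110. N24 seizes.
  N24 sheds 130 L/s to N26: 130 each.
    N26: 60+130 = 190 > 110
Round 2 — N26 seizes.
  N26 sheds 190 L/s to N1: 190 each.
    N1: 10+190 = 200 > 60
Round 3 — N1 seizes.
  N1 sheds 200 L/s: no online neighbours, lost.
No further seizures.

no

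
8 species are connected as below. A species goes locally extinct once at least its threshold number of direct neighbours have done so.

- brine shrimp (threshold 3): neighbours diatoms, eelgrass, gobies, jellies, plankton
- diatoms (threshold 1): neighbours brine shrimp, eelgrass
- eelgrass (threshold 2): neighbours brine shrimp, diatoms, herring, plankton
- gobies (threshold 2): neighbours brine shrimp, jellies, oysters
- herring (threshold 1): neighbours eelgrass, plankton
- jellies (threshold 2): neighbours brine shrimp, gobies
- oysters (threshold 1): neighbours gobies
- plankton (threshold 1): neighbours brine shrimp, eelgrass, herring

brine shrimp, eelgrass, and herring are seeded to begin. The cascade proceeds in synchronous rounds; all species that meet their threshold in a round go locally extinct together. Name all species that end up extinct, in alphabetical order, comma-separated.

Round 1 — brine shrimp, eelgrass, herring go locally extinct (initial).
Round 2 — checking thresholds:
  diatoms: 2 of 2 neighbours ≥ 1, goes locally extinct.
  gobies: 1 of 3 neighbours < 2, below threshold.
  jellies: 1 of 2 neighbours < 2, below threshold.
  plankton: 3 of 3 neighbours ≥ 1, goes locally extinct.
Round 3 — no new extinctions; cascade stops.

brine shrimp, diatoms, eelgrass, herring, plankton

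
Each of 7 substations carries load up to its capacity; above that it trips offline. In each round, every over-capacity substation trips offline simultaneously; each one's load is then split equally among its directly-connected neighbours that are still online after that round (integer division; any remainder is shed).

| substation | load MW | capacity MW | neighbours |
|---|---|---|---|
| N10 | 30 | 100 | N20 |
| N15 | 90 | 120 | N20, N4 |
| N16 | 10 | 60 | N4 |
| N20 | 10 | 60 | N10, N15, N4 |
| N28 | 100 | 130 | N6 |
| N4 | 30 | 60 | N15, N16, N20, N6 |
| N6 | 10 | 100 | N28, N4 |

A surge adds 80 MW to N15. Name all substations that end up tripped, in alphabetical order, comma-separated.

Round 1 — N15 at 170 > 120. N15 trips offline.
  N15 sheds 170 MW to N20, N4: 85 each.
    N20: 10+85 = 95 > 60
    N4: 30+85 = 115 > 60
Round 2 — N20, N4 trip offline.
  N20 sheds 95 MW to N10: 95 each.
    N10: 30+95 = 125 > 100
  N4 sheds 115 MW to N16, N6: 57 each (1 lost).
    N16: 10+57 = 67 > 60
    N6: 10+57 = 67 ≤ 100
Round 3 — N10, N16 trip offline.
  N10 sheds 125 MW: no online neighbours, lost.
  N16 sheds 67 MW: no online neighbours, lost.
No further trips.

N10, N15, N16, N20, N4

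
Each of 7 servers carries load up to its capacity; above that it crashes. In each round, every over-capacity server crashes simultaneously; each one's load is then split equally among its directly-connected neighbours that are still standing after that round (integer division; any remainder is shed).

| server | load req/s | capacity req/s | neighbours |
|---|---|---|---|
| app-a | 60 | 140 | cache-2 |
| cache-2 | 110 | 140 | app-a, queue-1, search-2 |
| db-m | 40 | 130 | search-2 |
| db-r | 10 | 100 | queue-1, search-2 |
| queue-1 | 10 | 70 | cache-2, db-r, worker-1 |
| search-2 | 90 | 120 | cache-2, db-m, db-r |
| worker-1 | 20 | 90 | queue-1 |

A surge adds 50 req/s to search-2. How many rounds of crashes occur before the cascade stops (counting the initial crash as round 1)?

Round 1 — search-2 at 140 > 120. search-2 crashes.
  search-2 sheds 140 req/s to cache-2, db-m, db-r: 46 each (2 lost).
    cache-2: 110+46 = 156 > 140
    db-m: 40+46 = 86 ≤ 130
    db-r: 10+46 = 56 ≤ 100
Round 2 — cache-2 crashes.
  cache-2 sheds 156 req/s to app-a, queue-1: 78 each.
    app-a: 60+78 = 138 ≤ 140
    queue-1: 10+78 = 88 > 70
Round 3 — queue-1 crashes.
  queue-1 sheds 88 req/s to db-r, worker-1: 44 each.
    db-r: 56+44 = 100 ≤ 100
    worker-1: 20+44 = 64 ≤ 90
No further crashes.

3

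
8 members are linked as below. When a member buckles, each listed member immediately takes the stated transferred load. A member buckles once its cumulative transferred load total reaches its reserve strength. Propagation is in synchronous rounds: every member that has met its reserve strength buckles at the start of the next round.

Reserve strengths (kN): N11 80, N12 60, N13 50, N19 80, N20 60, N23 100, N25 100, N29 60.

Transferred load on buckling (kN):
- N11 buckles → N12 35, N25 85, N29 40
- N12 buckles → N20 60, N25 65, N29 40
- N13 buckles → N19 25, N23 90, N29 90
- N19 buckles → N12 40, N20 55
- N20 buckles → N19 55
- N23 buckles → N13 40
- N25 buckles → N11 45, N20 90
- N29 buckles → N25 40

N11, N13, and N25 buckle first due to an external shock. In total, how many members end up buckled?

7

Round 1 — N11, N13, N25 buckle (initial).
  N12: +35 → 35 < 60
  N19: +25 → 25 < 80
  N20: +90 → 90 ≥ 60
  N23: +90 → 90 < 100
  N29: +40+90 → 130 ≥ 60
Round 2 — N20, N29 buckle.
  N19: +55 → 80 ≥ 80
Round 3 — N19 buckles.
  N12: +40 → 75 ≥ 60
Round 4 — N12 buckles.
No further bucklings.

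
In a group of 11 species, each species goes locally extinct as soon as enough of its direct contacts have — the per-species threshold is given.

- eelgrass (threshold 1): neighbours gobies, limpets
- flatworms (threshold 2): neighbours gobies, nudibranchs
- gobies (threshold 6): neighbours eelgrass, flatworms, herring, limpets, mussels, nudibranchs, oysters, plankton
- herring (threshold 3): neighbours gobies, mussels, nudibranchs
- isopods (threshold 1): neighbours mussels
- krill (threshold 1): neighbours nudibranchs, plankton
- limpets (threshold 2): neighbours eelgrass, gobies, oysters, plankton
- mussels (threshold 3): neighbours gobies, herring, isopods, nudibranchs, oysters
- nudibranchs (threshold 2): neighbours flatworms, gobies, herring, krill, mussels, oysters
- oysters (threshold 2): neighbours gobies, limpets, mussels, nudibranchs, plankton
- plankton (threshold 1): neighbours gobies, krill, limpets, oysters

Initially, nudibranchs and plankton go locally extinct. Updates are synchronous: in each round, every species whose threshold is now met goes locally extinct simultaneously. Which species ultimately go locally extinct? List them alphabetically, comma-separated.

Round 1 — nudibranchs, plankton go locally extinct (initial).
Round 2 — checking thresholds:
  flatworms: 1 of 2 neighbours < 2, holds.
  gobies: 2 of 8 neighbours < 6, holds.
  herring: 1 of 3 neighbours < 3, holds.
  krill: 2 of 2 neighbours ≥ 1, goes locally extinct.
  limpets: 1 of 4 neighbours < 2, holds.
  mussels: 1 of 5 neighbours < 3, holds.
  oysters: 2 of 5 neighbours ≥ 2, goes locally extinct.
Round 3 — checking thresholds:
  flatworms: 1 of 2 neighbours < 2, holds.
  gobies: 3 of 8 neighbours < 6, holds.
  herring: 1 of 3 neighbours < 3, holds.
  limpets: 2 of 4 neighbours ≥ 2, goes locally extinct.
  mussels: 2 of 5 neighbours < 3, holds.
Round 4 — checking thresholds:
  eelgrass: 1 of 2 neighbours ≥ 1, goes locally extinct.
  flatworms: 1 of 2 neighbours < 2, holds.
  gobies: 4 of 8 neighbours < 6, holds.
  herring: 1 of 3 neighbours < 3, holds.
  mussels: 2 of 5 neighbours < 3, holds.
Round 5 — no new extinctions; cascade stops.

eelgrass, krill, limpets, nudibranchs, oysters, plankton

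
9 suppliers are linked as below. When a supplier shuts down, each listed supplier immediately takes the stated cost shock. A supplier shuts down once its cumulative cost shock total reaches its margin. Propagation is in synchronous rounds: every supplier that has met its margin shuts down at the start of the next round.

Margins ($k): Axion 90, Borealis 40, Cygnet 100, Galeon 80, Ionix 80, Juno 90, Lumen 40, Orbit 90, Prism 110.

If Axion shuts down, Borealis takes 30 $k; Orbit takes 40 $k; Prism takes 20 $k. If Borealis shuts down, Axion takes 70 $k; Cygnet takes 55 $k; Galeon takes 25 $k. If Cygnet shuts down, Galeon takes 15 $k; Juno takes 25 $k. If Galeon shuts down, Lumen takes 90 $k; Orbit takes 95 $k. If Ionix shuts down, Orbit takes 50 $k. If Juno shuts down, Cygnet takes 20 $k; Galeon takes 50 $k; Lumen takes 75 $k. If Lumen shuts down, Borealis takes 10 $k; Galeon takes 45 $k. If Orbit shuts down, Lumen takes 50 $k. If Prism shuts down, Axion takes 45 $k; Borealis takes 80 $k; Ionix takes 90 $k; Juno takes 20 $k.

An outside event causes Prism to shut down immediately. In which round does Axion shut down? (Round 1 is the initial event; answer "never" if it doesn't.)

3

Round 1 — Prism shuts down (initial).
  Axion: +45 → 45 < 90
  Borealis: +80 → 80 ≥ 40
  Ionix: +90 → 90 ≥ 80
  Juno: +20 → 20 < 90
Round 2 — Borealis, Ionix shut down.
  Axion: +70 → 115 ≥ 90
  Cygnet: +55 → 55 < 100
  Galeon: +25 → 25 < 80
  Orbit: +50 → 50 < 90
Round 3 — Axion shuts down.
  Orbit: +40 → 90 ≥ 90
Round 4 — Orbit shuts down.
  Lumen: +50 → 50 ≥ 40
Round 5 — Lumen shuts down.
  Galeon: +45 → 70 < 80
No further shutdowns.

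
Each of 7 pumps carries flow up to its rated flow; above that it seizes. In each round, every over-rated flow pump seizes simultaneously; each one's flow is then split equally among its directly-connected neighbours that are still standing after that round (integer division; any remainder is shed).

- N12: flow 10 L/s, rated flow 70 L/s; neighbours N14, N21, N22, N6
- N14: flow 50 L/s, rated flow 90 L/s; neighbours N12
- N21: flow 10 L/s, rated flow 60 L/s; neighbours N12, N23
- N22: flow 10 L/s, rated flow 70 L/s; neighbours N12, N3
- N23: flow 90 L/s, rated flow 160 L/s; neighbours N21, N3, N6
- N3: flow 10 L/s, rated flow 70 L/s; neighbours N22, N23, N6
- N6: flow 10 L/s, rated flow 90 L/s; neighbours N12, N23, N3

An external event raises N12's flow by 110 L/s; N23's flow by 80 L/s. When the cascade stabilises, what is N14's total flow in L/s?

Round 1 — N12 at 120 > 70; N23 at 170 > 160. N12, N23 seize.
  N12 sheds 120 L/s to N14, N21, N22, N6: 30 each.
    N14: 50+30 = 80 ≤ 90
    N21: 10+30 = 40 ≤ 60
    N22: 10+30 = 40 ≤ 70
    N6: 10+30 = 40 ≤ 90
  N23 sheds 170 L/s to N21, N3, N6: 56 each (2 lost).
    N21: 40+56 = 96 > 60
    N3: 10+56 = 66 ≤ 70
    N6: 40+56 = 96 > 90
Round 2 — N21, N6 seize.
  N21 sheds 96 L/s: no online neighbours, lost.
  N6 sheds 96 L/s to N3: 96 each.
    N3: 66+96 = 162 > 70
Round 3 — N3 seizes.
  N3 sheds 162 L/s to N22: 162 each.
    N22: 40+162 = 202 > 70
Round 4 — N22 seizes.
  N22 sheds 202 L/s: no online neighbours, lost.
No further seizures.

80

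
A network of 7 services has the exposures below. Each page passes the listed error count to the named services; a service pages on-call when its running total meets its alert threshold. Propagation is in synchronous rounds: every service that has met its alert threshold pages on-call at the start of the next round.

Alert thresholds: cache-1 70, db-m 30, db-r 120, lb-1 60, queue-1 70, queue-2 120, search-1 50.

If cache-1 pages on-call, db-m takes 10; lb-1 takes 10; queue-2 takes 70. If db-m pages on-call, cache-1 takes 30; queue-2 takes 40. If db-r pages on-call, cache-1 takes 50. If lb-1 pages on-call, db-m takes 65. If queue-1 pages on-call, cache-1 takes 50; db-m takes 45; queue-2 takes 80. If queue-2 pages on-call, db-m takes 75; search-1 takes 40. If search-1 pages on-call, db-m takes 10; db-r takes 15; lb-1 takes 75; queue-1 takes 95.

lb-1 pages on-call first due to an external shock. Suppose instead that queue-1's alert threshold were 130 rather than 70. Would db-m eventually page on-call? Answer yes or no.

yes

With queue-1's alert threshold at 130:
Round 1 — lb-1 pages on-call (initial).
  db-m: +65 → 65 ≥ 30
Round 2 — db-m pages on-call.
  cache-1: +30 → 30 < 70
  queue-2: +40 → 40 < 120
No further pages.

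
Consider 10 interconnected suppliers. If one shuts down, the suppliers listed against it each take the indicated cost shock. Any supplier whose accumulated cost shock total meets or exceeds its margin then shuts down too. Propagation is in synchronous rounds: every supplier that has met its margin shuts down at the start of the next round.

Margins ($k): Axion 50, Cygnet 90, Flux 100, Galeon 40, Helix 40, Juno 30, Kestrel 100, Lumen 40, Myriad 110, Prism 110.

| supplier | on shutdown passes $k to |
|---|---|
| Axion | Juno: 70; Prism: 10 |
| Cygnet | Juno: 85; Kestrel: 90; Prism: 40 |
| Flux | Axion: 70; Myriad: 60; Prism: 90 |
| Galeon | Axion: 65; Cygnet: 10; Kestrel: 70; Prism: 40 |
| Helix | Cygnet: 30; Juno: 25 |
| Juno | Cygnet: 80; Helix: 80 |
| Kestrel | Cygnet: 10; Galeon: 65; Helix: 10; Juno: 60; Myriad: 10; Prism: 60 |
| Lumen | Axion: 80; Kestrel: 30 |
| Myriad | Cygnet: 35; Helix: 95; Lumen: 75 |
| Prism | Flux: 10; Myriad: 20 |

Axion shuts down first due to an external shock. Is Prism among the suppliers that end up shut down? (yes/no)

Round 1 — Axion shuts down (initial).
  Juno: +70 → 70 ≥ 30
  Prism: +10 → 10 < 110
Round 2 — Juno shuts down.
  Cygnet: +80 → 80 < 90
  Helix: +80 → 80 ≥ 40
Round 3 — Helix shuts down.
  Cygnet: +30 → 110 ≥ 90
Round 4 — Cygnet shuts down.
  Kestrel: +90 → 90 < 100
  Prism: +40 → 50 < 110
No further shutdowns.

no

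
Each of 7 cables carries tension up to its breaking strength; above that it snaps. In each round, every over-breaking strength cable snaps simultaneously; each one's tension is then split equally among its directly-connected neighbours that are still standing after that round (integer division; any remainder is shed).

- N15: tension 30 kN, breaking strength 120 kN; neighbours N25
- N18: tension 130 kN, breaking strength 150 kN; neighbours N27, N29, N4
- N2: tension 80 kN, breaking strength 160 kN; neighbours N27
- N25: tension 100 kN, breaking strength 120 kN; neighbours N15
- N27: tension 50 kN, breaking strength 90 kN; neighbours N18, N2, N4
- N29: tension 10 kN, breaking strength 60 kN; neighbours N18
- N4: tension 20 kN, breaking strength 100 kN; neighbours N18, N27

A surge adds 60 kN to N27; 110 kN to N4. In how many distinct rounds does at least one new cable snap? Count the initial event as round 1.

Round 1 — N27 at 110 > 90; N4 at 130 > 100. N27, N4 snap.
  N27 sheds 110 kN to N18, N2: 55 each.
    N18: 130+55 = 185 > 150
    N2: 80+55 = 135 ≤ 160
  N4 sheds 130 kN to N18: 130 each.
    N18: 185+130 = 315 > 150
Round 2 — N18 snaps.
  N18 sheds 315 kN to N29: 315 each.
    N29: 10+315 = 325 > 60
Round 3 — N29 snaps.
  N29 sheds 325 kN: no online neighbours, lost.
No further breaks.

3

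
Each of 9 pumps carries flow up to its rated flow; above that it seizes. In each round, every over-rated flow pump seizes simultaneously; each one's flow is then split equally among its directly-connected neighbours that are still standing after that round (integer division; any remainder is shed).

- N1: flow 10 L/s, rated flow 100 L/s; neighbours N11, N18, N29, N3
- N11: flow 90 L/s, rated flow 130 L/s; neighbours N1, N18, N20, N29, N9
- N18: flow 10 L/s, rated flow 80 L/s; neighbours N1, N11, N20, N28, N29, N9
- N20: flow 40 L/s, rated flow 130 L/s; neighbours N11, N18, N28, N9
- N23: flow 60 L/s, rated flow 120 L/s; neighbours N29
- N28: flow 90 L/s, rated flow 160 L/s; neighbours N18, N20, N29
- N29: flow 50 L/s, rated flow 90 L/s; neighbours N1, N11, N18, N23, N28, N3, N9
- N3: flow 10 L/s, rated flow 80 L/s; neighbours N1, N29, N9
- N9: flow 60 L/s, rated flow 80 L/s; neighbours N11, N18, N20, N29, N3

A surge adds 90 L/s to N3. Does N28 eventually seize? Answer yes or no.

yes

Round 1 — N3 at 100 > 80. N3 seizes.
  N3 sheds 100 L/s to N1, N29, N9: 33 each (1 lost).
    N1: 10+33 = 43 ≤ 100
    N29: 50+33 = 83 ≤ 90
    N9: 60+33 = 93 > 80
Round 2 — N9 seizes.
  N9 sheds 93 L/s to N11, N18, N20, N29: 23 each (1 lost).
    N11: 90+23 = 113 ≤ 130
    N18: 10+23 = 33 ≤ 80
    N20: 40+23 = 63 ≤ 130
    N29: 83+23 = 106 > 90
Round 3 — N29 seizes.
  N29 sheds 106 L/s to N1, N11, N18, N23, N28: 21 each (1 lost).
    N1: 43+21 = 64 ≤ 100
    N11: 113+21 = 134 > 130
    N18: 33+21 = 54 ≤ 80
    N23: 60+21 = 81 ≤ 120
    N28: 90+21 = 111 ≤ 160
Round 4 — N11 seizes.
  N11 sheds 134 L/s to N1, N18, N20: 44 each (2 lost).
    N1: 64+44 = 108 > 100
    N18: 54+44 = 98 > 80
    N20: 63+44 = 107 ≤ 130
Round 5 — N1, N18 seize.
  N1 sheds 108 L/s: no online neighbours, lost.
  N18 sheds 98 L/s to N20, N28: 49 each.
    N20: 107+49 = 156 > 130
    N28: 111+49 = 160 ≤ 160
Round 6 — N20 seizes.
  N20 sheds 156 L/s to N28: 156 each.
    N28: 160+156 = 316 > 160
Round 7 — N28 seizes.
  N28 sheds 316 L/s: no online neighbours, lost.
No further seizures.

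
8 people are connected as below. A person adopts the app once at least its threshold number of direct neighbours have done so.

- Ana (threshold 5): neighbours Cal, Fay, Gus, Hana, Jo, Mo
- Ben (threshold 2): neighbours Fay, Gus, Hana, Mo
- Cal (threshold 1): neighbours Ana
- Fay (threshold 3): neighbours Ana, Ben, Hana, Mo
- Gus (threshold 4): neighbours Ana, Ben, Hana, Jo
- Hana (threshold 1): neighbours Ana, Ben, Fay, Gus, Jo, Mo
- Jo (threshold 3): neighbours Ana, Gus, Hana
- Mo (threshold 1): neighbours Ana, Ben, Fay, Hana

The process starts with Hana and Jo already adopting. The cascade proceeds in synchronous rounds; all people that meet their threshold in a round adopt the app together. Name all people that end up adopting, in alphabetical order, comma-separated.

Ben, Fay, Hana, Jo, Mo

Round 1 — Hana, Jo adopt the app (initial).
Round 2 — checking thresholds:
  Ana: 2 of 6 neighbours < 5, holds.
  Ben: 1 of 4 neighbours < 2, holds.
  Fay: 1 of 4 neighbours < 3, holds.
  Gus: 2 of 4 neighbours < 4, holds.
  Mo: 1 of 4 neighbours ≥ 1, adopts the app.
Round 3 — checking thresholds:
  Ana: 3 of 6 neighbours < 5, holds.
  Ben: 2 of 4 neighbours ≥ 2, adopts the app.
  Fay: 2 of 4 neighbours < 3, holds.
  Gus: 2 of 4 neighbours < 4, holds.
Round 4 — checking thresholds:
  Ana: 3 of 6 neighbours < 5, holds.
  Fay: 3 of 4 neighbours ≥ 3, adopts the app.
  Gus: 3 of 4 neighbours < 4, holds.
Round 5 — no new adoptions; cascade stops.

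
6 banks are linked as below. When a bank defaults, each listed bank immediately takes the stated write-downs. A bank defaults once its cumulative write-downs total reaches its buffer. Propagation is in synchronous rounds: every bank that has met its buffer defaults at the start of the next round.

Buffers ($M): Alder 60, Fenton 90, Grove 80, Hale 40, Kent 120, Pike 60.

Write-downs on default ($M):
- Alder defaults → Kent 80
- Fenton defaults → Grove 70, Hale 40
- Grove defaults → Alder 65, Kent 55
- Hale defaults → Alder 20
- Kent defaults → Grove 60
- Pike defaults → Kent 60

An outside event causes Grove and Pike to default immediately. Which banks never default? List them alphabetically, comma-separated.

Round 1 — Grove, Pike default (initial).
  Alder: +65 → 65 ≥ 60
  Kent: +55+60 → 115 < 120
Round 2 — Alder defaults.
  Kent: +80 → 195 ≥ 120
Round 3 — Kent defaults.
No further defaults.

Fenton, Hale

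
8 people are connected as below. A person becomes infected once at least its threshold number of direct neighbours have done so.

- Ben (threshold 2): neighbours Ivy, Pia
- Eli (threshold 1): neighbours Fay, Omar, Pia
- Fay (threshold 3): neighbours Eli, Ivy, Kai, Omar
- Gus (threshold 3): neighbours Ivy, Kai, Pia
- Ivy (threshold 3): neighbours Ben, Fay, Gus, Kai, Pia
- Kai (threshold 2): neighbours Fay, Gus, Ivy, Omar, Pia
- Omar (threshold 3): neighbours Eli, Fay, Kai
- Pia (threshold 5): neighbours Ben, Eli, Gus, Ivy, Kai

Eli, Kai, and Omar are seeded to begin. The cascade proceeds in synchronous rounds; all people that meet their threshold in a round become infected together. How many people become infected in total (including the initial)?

Round 1 — Eli, Kai, Omar become infected (initial).
Round 2 — checking thresholds:
  Fay: 3 of 4 neighbours ≥ 3, becomes infected.
  Gus: 1 of 3 neighbours < 3, holds.
  Ivy: 1 of 5 neighbours < 3, holds.
  Pia: 2 of 5 neighbours < 5, holds.
Round 3 — no new infections; cascade stops.

4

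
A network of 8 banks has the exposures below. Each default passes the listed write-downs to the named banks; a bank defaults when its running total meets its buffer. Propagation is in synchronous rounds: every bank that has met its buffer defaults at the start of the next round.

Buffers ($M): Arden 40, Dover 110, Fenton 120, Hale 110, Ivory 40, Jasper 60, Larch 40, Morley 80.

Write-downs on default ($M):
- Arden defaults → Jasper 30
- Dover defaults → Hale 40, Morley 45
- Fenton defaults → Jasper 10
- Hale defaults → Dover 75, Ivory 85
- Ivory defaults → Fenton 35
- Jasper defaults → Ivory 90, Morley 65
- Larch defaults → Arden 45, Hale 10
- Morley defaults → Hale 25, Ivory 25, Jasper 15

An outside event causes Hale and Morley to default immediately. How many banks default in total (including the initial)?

3

Round 1 — Hale, Morley default (initial).
  Dover: +75 → 75 < 110
  Ivory: +85+25 → 110 ≥ 40
  Jasper: +15 → 15 < 60
Round 2 — Ivory defaults.
  Fenton: +35 → 35 < 120
No further defaults.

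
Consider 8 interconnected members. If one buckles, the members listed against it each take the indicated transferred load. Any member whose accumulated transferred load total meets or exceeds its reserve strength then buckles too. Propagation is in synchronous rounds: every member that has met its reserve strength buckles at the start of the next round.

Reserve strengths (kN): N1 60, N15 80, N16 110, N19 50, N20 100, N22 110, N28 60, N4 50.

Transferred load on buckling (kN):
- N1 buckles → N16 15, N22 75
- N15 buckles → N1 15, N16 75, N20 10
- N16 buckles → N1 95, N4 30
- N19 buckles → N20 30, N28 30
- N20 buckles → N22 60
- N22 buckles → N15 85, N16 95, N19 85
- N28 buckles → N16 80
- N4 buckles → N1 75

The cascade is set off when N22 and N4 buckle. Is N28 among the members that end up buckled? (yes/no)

no

Round 1 — N22, N4 buckle (initial).
  N1: +75 → 75 ≥ 60
  N15: +85 → 85 ≥ 80
  N16: +95 → 95 < 110
  N19: +85 → 85 ≥ 50
Round 2 — N1, N15, N19 buckle.
  N16: +15+75 → 185 ≥ 110
  N20: +10+30 → 40 < 100
  N28: +30 → 30 < 60
Round 3 — N16 buckles.
No further bucklings.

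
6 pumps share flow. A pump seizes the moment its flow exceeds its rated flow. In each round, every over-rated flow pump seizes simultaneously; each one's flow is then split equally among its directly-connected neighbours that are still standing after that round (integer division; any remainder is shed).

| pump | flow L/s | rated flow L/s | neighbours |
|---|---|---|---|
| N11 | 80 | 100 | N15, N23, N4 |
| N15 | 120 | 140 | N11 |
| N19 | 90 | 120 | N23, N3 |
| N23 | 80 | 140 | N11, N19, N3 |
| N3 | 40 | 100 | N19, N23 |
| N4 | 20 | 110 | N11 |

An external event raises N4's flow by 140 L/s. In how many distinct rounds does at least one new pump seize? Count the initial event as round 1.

4

Round 1 — N4 at 160 > 110. N4 seizes.
  N4 sheds 160 L/s to N11: 160 each.
    N11: 80+160 = 240 > 100
Round 2 — N11 seizes.
  N11 sheds 240 L/s to N15, N23: 120 each.
    N15: 120+120 = 240 > 140
    N23: 80+120 = 200 > 140
Round 3 — N15, N23 seize.
  N15 sheds 240 L/s: no online neighbours, lost.
  N23 sheds 200 L/s to N19, N3: 100 each.
    N19: 90+100 = 190 > 120
    N3: 40+100 = 140 > 100
Round 4 — N19, N3 seize.
  N19 sheds 190 L/s: no online neighbours, lost.
  N3 sheds 140 L/s: no online neighbours, lost.
No further seizures.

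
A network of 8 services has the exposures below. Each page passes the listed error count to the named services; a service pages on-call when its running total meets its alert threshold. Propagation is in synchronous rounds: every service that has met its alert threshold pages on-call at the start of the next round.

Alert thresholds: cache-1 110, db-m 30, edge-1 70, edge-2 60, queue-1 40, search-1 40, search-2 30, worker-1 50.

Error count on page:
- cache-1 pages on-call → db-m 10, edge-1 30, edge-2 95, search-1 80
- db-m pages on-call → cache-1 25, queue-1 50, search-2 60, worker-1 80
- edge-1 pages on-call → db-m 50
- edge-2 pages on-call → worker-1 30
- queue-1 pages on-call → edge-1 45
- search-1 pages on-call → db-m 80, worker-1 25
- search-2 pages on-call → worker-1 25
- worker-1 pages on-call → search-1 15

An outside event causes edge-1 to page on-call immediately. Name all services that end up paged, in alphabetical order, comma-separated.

db-m, edge-1, queue-1, search-2, worker-1

Round 1 — edge-1 pages on-call (initial).
  db-m: +50 → 50 ≥ 30
Round 2 — db-m pages on-call.
  cache-1: +25 → 25 < 110
  queue-1: +50 → 50 ≥ 40
  search-2: +60 → 60 ≥ 30
  worker-1: +80 → 80 ≥ 50
Round 3 — queue-1, search-2, worker-1 page on-call.
  search-1: +15 → 15 < 40
No further pages.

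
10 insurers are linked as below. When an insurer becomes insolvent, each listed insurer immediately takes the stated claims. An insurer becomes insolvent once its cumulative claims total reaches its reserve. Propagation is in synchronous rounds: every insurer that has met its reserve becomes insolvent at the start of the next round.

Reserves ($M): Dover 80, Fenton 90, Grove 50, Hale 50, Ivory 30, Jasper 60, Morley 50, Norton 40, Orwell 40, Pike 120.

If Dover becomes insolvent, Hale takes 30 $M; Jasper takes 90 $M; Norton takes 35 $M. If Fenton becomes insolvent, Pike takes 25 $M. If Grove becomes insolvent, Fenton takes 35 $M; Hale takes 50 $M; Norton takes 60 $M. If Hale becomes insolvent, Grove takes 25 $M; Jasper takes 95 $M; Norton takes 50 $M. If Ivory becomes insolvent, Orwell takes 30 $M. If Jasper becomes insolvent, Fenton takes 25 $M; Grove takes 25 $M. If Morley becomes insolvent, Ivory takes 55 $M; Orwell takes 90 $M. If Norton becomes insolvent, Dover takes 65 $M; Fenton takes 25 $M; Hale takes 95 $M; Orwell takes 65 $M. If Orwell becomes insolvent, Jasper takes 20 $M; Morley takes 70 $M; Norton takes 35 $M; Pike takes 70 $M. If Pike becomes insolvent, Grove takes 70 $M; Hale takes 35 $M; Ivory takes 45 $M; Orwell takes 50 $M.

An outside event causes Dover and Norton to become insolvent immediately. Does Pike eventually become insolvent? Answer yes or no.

no

Round 1 — Dover, Norton become insolvent (initial).
  Fenton: +25 → 25 < 90
  Hale: +30+95 → 125 ≥ 50
  Jasper: +90 → 90 ≥ 60
  Orwell: +65 → 65 ≥ 40
Round 2 — Hale, Jasper, Orwell become insolvent.
  Fenton: +25 → 50 < 90
  Grove: +25+25 → 50 ≥ 50
  Morley: +70 → 70 ≥ 50
  Pike: +70 → 70 < 120
Round 3 — Grove, Morley become insolvent.
  Fenton: +35 → 85 < 90
  Ivory: +55 → 55 ≥ 30
Round 4 — Ivory becomes insolvent.
No further insolvencies.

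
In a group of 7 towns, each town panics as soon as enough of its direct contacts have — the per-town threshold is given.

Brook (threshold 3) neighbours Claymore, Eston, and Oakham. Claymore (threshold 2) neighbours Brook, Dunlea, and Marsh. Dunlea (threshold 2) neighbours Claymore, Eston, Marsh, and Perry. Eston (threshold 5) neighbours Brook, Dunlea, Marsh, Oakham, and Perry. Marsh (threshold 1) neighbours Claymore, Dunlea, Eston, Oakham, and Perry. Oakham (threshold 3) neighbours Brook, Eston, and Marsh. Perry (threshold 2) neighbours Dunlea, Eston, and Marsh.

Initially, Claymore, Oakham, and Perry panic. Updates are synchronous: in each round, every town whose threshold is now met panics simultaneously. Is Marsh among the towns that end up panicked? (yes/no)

Round 1 — Claymore, Oakham, Perry panic (initial).
Round 2 — checking thresholds:
  Brook: 2 of 3 neighbours < 3, holds.
  Dunlea: 2 of 4 neighbours ≥ 2, panics.
  Eston: 2 of 5 neighbours < 5, holds.
  Marsh: 3 of 5 neighbours ≥ 1, panics.
Round 3 — no new panics; cascade stops.

yes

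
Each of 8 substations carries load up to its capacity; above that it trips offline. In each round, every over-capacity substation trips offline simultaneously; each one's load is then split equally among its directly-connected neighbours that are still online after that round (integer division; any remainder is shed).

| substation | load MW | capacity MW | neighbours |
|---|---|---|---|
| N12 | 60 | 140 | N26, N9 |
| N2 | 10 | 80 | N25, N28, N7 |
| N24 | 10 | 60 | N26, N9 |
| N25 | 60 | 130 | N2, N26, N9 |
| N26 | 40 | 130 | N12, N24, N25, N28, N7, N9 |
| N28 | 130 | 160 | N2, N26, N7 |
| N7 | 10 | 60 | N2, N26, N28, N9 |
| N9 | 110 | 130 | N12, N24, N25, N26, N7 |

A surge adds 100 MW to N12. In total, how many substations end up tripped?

8

Round 1 — N12 at 160 > 140. N12 trips offline.
  N12 sheds 160 MW to N26, N9: 80 each.
    N26: 40+80 = 120 ≤ 130
    N9: 110+80 = 190 > 130
Round 2 — N9 trips offline.
  N9 sheds 190 MW to N24, N25, N26, N7: 47 each (2 lost).
    N24: 10+47 = 57 ≤ 60
    N25: 60+47 = 107 ≤ 130
    N26: 120+47 = 167 > 130
    N7: 10+47 = 57 ≤ 60
Round 3 — N26 trips offline.
  N26 sheds 167 MW to N24, N25, N28, N7: 41 each (3 lost).
    N24: 57+41 = 98 > 60
    N25: 107+41 = 148 > 130
    N28: 130+41 = 171 > 160
    N7: 57+41 = 98 > 60
Round 4 — N24, N25, N28, N7 trip offline.
  N24 sheds 98 MW: no online neighbours, lost.
  N25 sheds 148 MW to N2: 148 each.
    N2: 10+148 = 158 > 80
  N28 sheds 171 MW to N2: 171 each.
    N2: 158+171 = 329 > 80
  N7 sheds 98 MW to N2: 98 each.
    N2: 329+98 = 427 > 80
Round 5 — N2 trips offline.
  N2 sheds 427 MW: no online neighbours, lost.
No further trips.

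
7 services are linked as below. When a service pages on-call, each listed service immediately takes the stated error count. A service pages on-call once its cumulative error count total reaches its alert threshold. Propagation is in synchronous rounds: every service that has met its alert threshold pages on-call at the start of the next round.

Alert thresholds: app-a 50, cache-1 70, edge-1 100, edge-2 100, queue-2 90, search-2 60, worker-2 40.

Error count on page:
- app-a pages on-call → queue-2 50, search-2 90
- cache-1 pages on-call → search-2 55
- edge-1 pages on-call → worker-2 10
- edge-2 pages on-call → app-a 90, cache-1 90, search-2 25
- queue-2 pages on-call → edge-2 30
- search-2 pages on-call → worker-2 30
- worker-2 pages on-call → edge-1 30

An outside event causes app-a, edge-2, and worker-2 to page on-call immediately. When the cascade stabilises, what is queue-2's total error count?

Round 1 — app-a, edge-2, worker-2 page on-call (initial).
  cache-1: +90 → 90 ≥ 70
  edge-1: +30 → 30 < 100
  queue-2: +50 → 50 < 90
  search-2: +90+25 → 115 ≥ 60
Round 2 — cache-1, search-2 page on-call.
No further pages.

50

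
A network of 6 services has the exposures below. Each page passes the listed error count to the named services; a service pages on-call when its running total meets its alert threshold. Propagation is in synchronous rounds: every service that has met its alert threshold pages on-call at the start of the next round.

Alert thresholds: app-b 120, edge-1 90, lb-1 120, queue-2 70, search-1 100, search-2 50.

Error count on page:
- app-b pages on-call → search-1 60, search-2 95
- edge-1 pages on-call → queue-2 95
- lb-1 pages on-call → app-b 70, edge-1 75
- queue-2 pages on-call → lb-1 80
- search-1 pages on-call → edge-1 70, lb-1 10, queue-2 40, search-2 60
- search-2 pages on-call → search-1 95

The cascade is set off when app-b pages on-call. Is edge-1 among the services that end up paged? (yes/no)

Round 1 — app-b pages on-call (initial).
  search-1: +60 → 60 < 100
  search-2: +95 → 95 ≥ 50
Round 2 — search-2 pages on-call.
  search-1: +95 → 155 ≥ 100
Round 3 — search-1 pages on-call.
  edge-1: +70 → 70 < 90
  lb-1: +10 → 10 < 120
  queue-2: +40 → 40 < 70
No further pages.

no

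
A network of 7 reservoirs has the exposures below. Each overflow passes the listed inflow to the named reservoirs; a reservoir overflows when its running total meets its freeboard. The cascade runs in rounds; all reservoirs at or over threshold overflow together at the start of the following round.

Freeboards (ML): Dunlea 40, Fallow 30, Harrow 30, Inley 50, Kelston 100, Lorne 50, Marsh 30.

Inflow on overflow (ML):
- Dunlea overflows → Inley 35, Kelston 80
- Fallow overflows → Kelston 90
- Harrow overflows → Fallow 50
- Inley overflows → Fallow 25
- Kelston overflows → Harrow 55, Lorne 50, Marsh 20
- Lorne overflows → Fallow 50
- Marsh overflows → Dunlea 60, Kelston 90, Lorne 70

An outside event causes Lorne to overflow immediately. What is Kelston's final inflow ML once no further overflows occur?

Round 1 — Lorne overflows (initial).
  Fallow: +50 → 50 ≥ 30
Round 2 — Fallow overflows.
  Kelston: +90 → 90 < 100
No further overflows.

90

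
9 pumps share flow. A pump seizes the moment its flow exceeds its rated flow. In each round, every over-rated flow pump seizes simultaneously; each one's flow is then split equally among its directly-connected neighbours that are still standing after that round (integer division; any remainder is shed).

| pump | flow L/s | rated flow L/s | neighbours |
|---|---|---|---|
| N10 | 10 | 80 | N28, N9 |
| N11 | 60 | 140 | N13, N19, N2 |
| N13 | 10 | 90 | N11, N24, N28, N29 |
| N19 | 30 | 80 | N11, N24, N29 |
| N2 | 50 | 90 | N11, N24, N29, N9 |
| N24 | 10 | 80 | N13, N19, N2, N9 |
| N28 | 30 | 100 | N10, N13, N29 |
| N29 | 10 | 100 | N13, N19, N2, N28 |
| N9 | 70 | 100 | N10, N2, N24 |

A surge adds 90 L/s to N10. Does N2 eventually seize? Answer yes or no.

Round 1 — N10 at 100 > 80. N10 seizes.
  N10 sheds 100 L/s to N28, N9: 50 each.
    N28: 30+50 = 80 ≤ 100
    N9: 70+50 = 120 > 100
Round 2 — N9 seizes.
  N9 sheds 120 L/s to N2, N24: 60 each.
    N2: 50+60 = 110 > 90
    N24: 10+60 = 70 ≤ 80
Round 3 — N2 seizes.
  N2 sheds 110 L/s to N11, N24, N29: 36 each (2 lost).
    N11: 60+36 = 96 ≤ 140
    N24: 70+36 = 106 > 80
    N29: 10+36 = 46 ≤ 100
Round 4 — N24 seizes.
  N24 sheds 106 L/s to N13, N19: 53 each.
    N13: 10+53 = 63 ≤ 90
    N19: 30+53 = 83 > 80
Round 5 — N19 seizes.
  N19 sheds 83 L/s to N11, N29: 41 each (1 lost).
    N11: 96+41 = 137 ≤ 140
    N29: 46+41 = 87 ≤ 100
No further seizures.

yes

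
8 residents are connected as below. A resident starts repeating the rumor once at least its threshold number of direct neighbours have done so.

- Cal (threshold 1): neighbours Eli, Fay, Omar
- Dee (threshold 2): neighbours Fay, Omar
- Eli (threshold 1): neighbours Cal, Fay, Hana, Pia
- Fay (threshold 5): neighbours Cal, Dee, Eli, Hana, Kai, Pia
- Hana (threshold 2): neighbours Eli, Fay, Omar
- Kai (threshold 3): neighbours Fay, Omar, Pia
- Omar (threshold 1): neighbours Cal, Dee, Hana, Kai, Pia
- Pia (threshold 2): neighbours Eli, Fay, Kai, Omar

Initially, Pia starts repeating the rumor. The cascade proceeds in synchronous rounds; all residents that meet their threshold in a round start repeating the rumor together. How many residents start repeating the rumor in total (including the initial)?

5

Round 1 — Pia starts repeating the rumor (initial).
Round 2 — checking thresholds:
  Eli: 1 of 4 neighbours ≥ 1, starts repeating the rumor.
  Fay: 1 of 6 neighbours < 5, not yet.
  Kai: 1 of 3 neighbours < 3, not yet.
  Omar: 1 of 5 neighbours ≥ 1, starts repeating the rumor.
Round 3 — checking thresholds:
  Cal: 2 of 3 neighbours ≥ 1, starts repeating the rumor.
  Dee: 1 of 2 neighbours < 2, not yet.
  Fay: 2 of 6 neighbours < 5, not yet.
  Hana: 2 of 3 neighbours ≥ 2, starts repeating the rumor.
  Kai: 2 of 3 neighbours < 3, not yet.
Round 4 — no new spreads; cascade stops.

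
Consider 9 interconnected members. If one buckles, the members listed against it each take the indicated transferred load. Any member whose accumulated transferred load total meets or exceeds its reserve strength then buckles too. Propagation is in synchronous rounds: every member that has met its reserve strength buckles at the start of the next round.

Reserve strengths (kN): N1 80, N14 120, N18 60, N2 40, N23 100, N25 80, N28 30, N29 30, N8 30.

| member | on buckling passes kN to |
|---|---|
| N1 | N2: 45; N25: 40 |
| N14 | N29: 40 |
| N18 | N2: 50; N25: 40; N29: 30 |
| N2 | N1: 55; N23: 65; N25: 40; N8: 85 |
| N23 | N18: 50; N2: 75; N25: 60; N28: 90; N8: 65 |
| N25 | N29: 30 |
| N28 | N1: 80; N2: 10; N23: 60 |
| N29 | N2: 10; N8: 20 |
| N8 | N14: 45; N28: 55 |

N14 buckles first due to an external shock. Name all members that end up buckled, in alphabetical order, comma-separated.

N14, N29

Round 1 — N14 buckles (initial).
  N29: +40 → 40 ≥ 30
Round 2 — N29 buckles.
  N2: +10 → 10 < 40
  N8: +20 → 20 < 30
No further bucklings.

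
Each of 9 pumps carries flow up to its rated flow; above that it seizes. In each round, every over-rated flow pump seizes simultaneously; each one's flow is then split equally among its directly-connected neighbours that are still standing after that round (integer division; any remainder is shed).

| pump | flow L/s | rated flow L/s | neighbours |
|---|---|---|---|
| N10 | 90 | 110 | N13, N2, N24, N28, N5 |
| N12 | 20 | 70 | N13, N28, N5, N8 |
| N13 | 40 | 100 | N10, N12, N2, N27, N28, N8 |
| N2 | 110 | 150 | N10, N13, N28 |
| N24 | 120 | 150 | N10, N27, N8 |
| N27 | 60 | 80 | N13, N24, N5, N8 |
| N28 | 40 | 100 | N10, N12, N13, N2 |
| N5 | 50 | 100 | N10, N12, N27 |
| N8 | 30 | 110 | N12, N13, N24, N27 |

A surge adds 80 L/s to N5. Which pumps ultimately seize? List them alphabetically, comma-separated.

Round 1 — N5 at 130 > 100. N5 seizes.
  N5 sheds 130 L/s to N10, N12, N27: 43 each (1 lost).
    N10: 90+43 = 133 > 110
    N12: 20+43 = 63 ≤ 70
    N27: 60+43 = 103 > 80
Round 2 — N10, N27 seize.
  N10 sheds 133 L/s to N13, N2, N24, N28: 33 each (1 lost).
    N13: 40+33 = 73 ≤ 100
    N2: 110+33 = 143 ≤ 150
    N24: 120+33 = 153 > 150
    N28: 40+33 = 73 ≤ 100
  N27 sheds 103 L/s to N13, N24, N8: 34 each (1 lost).
    N13: 73+34 = 107 > 100
    N24: 153+34 = 187 > 150
    N8: 30+34 = 64 ≤ 110
Round 3 — N13, N24 seize.
  N13 sheds 107 L/s to N12, N2, N28, N8: 26 each (3 lost).
    N12: 63+26 = 89 > 70
    N2: 143+26 = 169 > 150
    N28: 73+26 = 99 ≤ 100
    N8: 64+26 = 90 ≤ 110
  N24 sheds 187 L/s to N8: 187 each.
    N8: 90+187 = 277 > 110
Round 4 — N12, N2, N8 seize.
  N12 sheds 89 L/s to N28: 89 each.
    N28: 99+89 = 188 > 100
  N2 sheds 169 L/s to N28: 169 each.
    N28: 188+169 = 357 > 100
  N8 sheds 277 L/s: no online neighbours, lost.
Round 5 — N28 seizes.
  N28 sheds 357 L/s: no online neighbours, lost.
No further seizures.

N10, N12, N13, N2, N24, N27, N28, N5, N8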